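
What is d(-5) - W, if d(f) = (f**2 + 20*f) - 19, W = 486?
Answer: -580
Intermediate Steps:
d(f) = -19 + f**2 + 20*f
d(-5) - W = (-19 + (-5)**2 + 20*(-5)) - 1*486 = (-19 + 25 - 100) - 486 = -94 - 486 = -580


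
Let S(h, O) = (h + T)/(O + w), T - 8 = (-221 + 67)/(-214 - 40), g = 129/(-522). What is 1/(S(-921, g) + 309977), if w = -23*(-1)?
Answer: 502793/155834103685 ≈ 3.2265e-6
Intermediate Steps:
g = -43/174 (g = 129*(-1/522) = -43/174 ≈ -0.24713)
T = 1093/127 (T = 8 + (-221 + 67)/(-214 - 40) = 8 - 154/(-254) = 8 - 154*(-1/254) = 8 + 77/127 = 1093/127 ≈ 8.6063)
w = 23
S(h, O) = (1093/127 + h)/(23 + O) (S(h, O) = (h + 1093/127)/(O + 23) = (1093/127 + h)/(23 + O))
1/(S(-921, g) + 309977) = 1/((1093/127 - 921)/(23 - 43/174) + 309977) = 1/(-115874/127/(3959/174) + 309977) = 1/((174/3959)*(-115874/127) + 309977) = 1/(-20162076/502793 + 309977) = 1/(155834103685/502793) = 502793/155834103685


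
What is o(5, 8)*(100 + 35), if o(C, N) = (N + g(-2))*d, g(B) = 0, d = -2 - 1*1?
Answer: -3240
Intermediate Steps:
d = -3 (d = -2 - 1 = -3)
o(C, N) = -3*N (o(C, N) = (N + 0)*(-3) = N*(-3) = -3*N)
o(5, 8)*(100 + 35) = (-3*8)*(100 + 35) = -24*135 = -3240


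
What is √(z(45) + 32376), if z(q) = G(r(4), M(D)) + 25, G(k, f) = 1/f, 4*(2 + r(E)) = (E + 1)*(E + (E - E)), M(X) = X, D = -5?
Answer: 2*√202505/5 ≈ 180.00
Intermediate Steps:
r(E) = -2 + E*(1 + E)/4 (r(E) = -2 + ((E + 1)*(E + (E - E)))/4 = -2 + ((1 + E)*(E + 0))/4 = -2 + ((1 + E)*E)/4 = -2 + (E*(1 + E))/4 = -2 + E*(1 + E)/4)
z(q) = 124/5 (z(q) = 1/(-5) + 25 = -⅕ + 25 = 124/5)
√(z(45) + 32376) = √(124/5 + 32376) = √(162004/5) = 2*√202505/5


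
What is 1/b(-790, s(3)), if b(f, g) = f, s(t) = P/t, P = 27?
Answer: -1/790 ≈ -0.0012658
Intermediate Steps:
s(t) = 27/t
1/b(-790, s(3)) = 1/(-790) = -1/790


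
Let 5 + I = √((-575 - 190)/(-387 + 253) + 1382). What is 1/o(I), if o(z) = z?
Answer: 670/182603 + √24917702/182603 ≈ 0.031006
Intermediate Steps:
I = -5 + √24917702/134 (I = -5 + √((-575 - 190)/(-387 + 253) + 1382) = -5 + √(-765/(-134) + 1382) = -5 + √(-765*(-1/134) + 1382) = -5 + √(765/134 + 1382) = -5 + √(185953/134) = -5 + √24917702/134 ≈ 32.252)
1/o(I) = 1/(-5 + √24917702/134)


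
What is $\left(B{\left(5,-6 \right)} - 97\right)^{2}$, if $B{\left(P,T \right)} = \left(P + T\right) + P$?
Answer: $8649$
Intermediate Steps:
$B{\left(P,T \right)} = T + 2 P$
$\left(B{\left(5,-6 \right)} - 97\right)^{2} = \left(\left(-6 + 2 \cdot 5\right) - 97\right)^{2} = \left(\left(-6 + 10\right) - 97\right)^{2} = \left(4 - 97\right)^{2} = \left(-93\right)^{2} = 8649$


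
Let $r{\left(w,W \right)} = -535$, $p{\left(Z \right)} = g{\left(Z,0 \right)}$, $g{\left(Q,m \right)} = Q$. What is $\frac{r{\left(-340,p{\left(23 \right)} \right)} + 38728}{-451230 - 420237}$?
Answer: $- \frac{12731}{290489} \approx -0.043826$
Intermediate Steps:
$p{\left(Z \right)} = Z$
$\frac{r{\left(-340,p{\left(23 \right)} \right)} + 38728}{-451230 - 420237} = \frac{-535 + 38728}{-451230 - 420237} = \frac{38193}{-871467} = 38193 \left(- \frac{1}{871467}\right) = - \frac{12731}{290489}$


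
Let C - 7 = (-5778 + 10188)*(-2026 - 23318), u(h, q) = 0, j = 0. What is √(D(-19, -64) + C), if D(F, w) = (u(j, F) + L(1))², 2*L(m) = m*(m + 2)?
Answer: I*√447068123/2 ≈ 10572.0*I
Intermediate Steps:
L(m) = m*(2 + m)/2 (L(m) = (m*(m + 2))/2 = (m*(2 + m))/2 = m*(2 + m)/2)
C = -111767033 (C = 7 + (-5778 + 10188)*(-2026 - 23318) = 7 + 4410*(-25344) = 7 - 111767040 = -111767033)
D(F, w) = 9/4 (D(F, w) = (0 + (½)*1*(2 + 1))² = (0 + (½)*1*3)² = (0 + 3/2)² = (3/2)² = 9/4)
√(D(-19, -64) + C) = √(9/4 - 111767033) = √(-447068123/4) = I*√447068123/2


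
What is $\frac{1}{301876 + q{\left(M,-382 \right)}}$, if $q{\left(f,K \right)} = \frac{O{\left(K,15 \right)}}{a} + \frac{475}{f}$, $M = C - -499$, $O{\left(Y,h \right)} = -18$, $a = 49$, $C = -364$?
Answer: $\frac{1323}{399386117} \approx 3.3126 \cdot 10^{-6}$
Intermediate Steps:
$M = 135$ ($M = -364 - -499 = -364 + 499 = 135$)
$q{\left(f,K \right)} = - \frac{18}{49} + \frac{475}{f}$
$\frac{1}{301876 + q{\left(M,-382 \right)}} = \frac{1}{301876 - \left(\frac{18}{49} - \frac{475}{135}\right)} = \frac{1}{301876 + \left(- \frac{18}{49} + 475 \cdot \frac{1}{135}\right)} = \frac{1}{301876 + \left(- \frac{18}{49} + \frac{95}{27}\right)} = \frac{1}{301876 + \frac{4169}{1323}} = \frac{1}{\frac{399386117}{1323}} = \frac{1323}{399386117}$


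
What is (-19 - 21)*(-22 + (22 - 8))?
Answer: 320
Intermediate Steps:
(-19 - 21)*(-22 + (22 - 8)) = -40*(-22 + 14) = -40*(-8) = 320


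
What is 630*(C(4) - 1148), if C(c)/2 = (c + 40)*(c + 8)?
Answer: -57960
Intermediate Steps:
C(c) = 2*(8 + c)*(40 + c) (C(c) = 2*((c + 40)*(c + 8)) = 2*((40 + c)*(8 + c)) = 2*((8 + c)*(40 + c)) = 2*(8 + c)*(40 + c))
630*(C(4) - 1148) = 630*((640 + 2*4² + 96*4) - 1148) = 630*((640 + 2*16 + 384) - 1148) = 630*((640 + 32 + 384) - 1148) = 630*(1056 - 1148) = 630*(-92) = -57960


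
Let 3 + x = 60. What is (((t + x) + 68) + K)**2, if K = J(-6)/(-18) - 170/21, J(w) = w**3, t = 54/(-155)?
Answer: 175101239401/10595025 ≈ 16527.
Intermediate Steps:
x = 57 (x = -3 + 60 = 57)
t = -54/155 (t = 54*(-1/155) = -54/155 ≈ -0.34839)
K = 82/21 (K = (-6)**3/(-18) - 170/21 = -216*(-1/18) - 170*1/21 = 12 - 170/21 = 82/21 ≈ 3.9048)
(((t + x) + 68) + K)**2 = (((-54/155 + 57) + 68) + 82/21)**2 = ((8781/155 + 68) + 82/21)**2 = (19321/155 + 82/21)**2 = (418451/3255)**2 = 175101239401/10595025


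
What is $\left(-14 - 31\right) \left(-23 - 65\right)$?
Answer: $3960$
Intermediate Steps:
$\left(-14 - 31\right) \left(-23 - 65\right) = \left(-45\right) \left(-88\right) = 3960$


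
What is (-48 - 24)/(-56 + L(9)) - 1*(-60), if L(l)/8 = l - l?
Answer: 429/7 ≈ 61.286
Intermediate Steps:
L(l) = 0 (L(l) = 8*(l - l) = 8*0 = 0)
(-48 - 24)/(-56 + L(9)) - 1*(-60) = (-48 - 24)/(-56 + 0) - 1*(-60) = -72/(-56) + 60 = -72*(-1/56) + 60 = 9/7 + 60 = 429/7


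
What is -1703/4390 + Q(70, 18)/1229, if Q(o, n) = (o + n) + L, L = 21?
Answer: -1614477/5395310 ≈ -0.29924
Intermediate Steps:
Q(o, n) = 21 + n + o (Q(o, n) = (o + n) + 21 = (n + o) + 21 = 21 + n + o)
-1703/4390 + Q(70, 18)/1229 = -1703/4390 + (21 + 18 + 70)/1229 = -1703*1/4390 + 109*(1/1229) = -1703/4390 + 109/1229 = -1614477/5395310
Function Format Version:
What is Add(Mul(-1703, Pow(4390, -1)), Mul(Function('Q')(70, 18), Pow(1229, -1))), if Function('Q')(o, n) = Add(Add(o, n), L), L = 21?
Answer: Rational(-1614477, 5395310) ≈ -0.29924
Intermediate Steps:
Function('Q')(o, n) = Add(21, n, o) (Function('Q')(o, n) = Add(Add(o, n), 21) = Add(Add(n, o), 21) = Add(21, n, o))
Add(Mul(-1703, Pow(4390, -1)), Mul(Function('Q')(70, 18), Pow(1229, -1))) = Add(Mul(-1703, Pow(4390, -1)), Mul(Add(21, 18, 70), Pow(1229, -1))) = Add(Mul(-1703, Rational(1, 4390)), Mul(109, Rational(1, 1229))) = Add(Rational(-1703, 4390), Rational(109, 1229)) = Rational(-1614477, 5395310)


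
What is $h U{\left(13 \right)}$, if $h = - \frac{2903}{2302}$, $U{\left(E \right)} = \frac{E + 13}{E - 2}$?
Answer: $- \frac{37739}{12661} \approx -2.9807$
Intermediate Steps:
$U{\left(E \right)} = \frac{13 + E}{-2 + E}$
$h = - \frac{2903}{2302}$ ($h = \left(-2903\right) \frac{1}{2302} = - \frac{2903}{2302} \approx -1.2611$)
$h U{\left(13 \right)} = - \frac{2903 \frac{13 + 13}{-2 + 13}}{2302} = - \frac{2903 \cdot \frac{1}{11} \cdot 26}{2302} = \left(- \frac{2903}{2302}\right) \frac{26}{11} = - \frac{37739}{12661}$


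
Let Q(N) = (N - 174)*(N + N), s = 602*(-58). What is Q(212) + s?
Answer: -18804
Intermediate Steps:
s = -34916
Q(N) = 2*N*(-174 + N) (Q(N) = (-174 + N)*(2*N) = 2*N*(-174 + N))
Q(212) + s = 2*212*(-174 + 212) - 34916 = 2*212*38 - 34916 = 16112 - 34916 = -18804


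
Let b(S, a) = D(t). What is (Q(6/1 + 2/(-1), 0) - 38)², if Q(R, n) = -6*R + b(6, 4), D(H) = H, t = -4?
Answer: 4356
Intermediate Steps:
b(S, a) = -4
Q(R, n) = -4 - 6*R (Q(R, n) = -6*R - 4 = -4 - 6*R)
(Q(6/1 + 2/(-1), 0) - 38)² = ((-4 - 6*(6/1 + 2/(-1))) - 38)² = ((-4 - 6*(6*1 + 2*(-1))) - 38)² = ((-4 - 6*(6 - 2)) - 38)² = ((-4 - 6*4) - 38)² = ((-4 - 24) - 38)² = (-28 - 38)² = (-66)² = 4356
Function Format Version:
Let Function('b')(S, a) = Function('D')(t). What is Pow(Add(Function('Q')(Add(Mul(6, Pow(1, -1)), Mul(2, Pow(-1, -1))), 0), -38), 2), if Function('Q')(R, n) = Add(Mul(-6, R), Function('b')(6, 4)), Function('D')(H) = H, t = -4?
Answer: 4356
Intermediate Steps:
Function('b')(S, a) = -4
Function('Q')(R, n) = Add(-4, Mul(-6, R)) (Function('Q')(R, n) = Add(Mul(-6, R), -4) = Add(-4, Mul(-6, R)))
Pow(Add(Function('Q')(Add(Mul(6, Pow(1, -1)), Mul(2, Pow(-1, -1))), 0), -38), 2) = Pow(Add(Add(-4, Mul(-6, Add(Mul(6, Pow(1, -1)), Mul(2, Pow(-1, -1))))), -38), 2) = Pow(Add(Add(-4, Mul(-6, Add(Mul(6, 1), Mul(2, -1)))), -38), 2) = Pow(Add(Add(-4, Mul(-6, Add(6, -2))), -38), 2) = Pow(Add(Add(-4, Mul(-6, 4)), -38), 2) = Pow(Add(Add(-4, -24), -38), 2) = Pow(Add(-28, -38), 2) = Pow(-66, 2) = 4356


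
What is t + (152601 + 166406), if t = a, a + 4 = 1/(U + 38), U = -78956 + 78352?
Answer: 180555697/566 ≈ 3.1900e+5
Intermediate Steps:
U = -604
a = -2265/566 (a = -4 + 1/(-604 + 38) = -4 + 1/(-566) = -4 - 1/566 = -2265/566 ≈ -4.0018)
t = -2265/566 ≈ -4.0018
t + (152601 + 166406) = -2265/566 + (152601 + 166406) = -2265/566 + 319007 = 180555697/566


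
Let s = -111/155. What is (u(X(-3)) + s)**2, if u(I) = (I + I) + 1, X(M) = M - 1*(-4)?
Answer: 125316/24025 ≈ 5.2161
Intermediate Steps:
s = -111/155 (s = -111*1/155 = -111/155 ≈ -0.71613)
X(M) = 4 + M (X(M) = M + 4 = 4 + M)
u(I) = 1 + 2*I (u(I) = 2*I + 1 = 1 + 2*I)
(u(X(-3)) + s)**2 = ((1 + 2*(4 - 3)) - 111/155)**2 = ((1 + 2*1) - 111/155)**2 = ((1 + 2) - 111/155)**2 = (3 - 111/155)**2 = (354/155)**2 = 125316/24025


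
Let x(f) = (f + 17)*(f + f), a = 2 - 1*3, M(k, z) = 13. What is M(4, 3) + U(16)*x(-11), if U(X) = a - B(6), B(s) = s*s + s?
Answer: 5689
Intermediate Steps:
B(s) = s + s**2 (B(s) = s**2 + s = s + s**2)
a = -1 (a = 2 - 3 = -1)
x(f) = 2*f*(17 + f) (x(f) = (17 + f)*(2*f) = 2*f*(17 + f))
U(X) = -43 (U(X) = -1 - 6*(1 + 6) = -1 - 6*7 = -1 - 1*42 = -1 - 42 = -43)
M(4, 3) + U(16)*x(-11) = 13 - 86*(-11)*(17 - 11) = 13 - 86*(-11)*6 = 13 - 43*(-132) = 13 + 5676 = 5689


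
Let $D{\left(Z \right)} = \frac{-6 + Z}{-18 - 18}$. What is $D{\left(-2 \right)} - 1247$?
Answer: $- \frac{11221}{9} \approx -1246.8$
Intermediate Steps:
$D{\left(Z \right)} = \frac{1}{6} - \frac{Z}{36}$ ($D{\left(Z \right)} = \frac{-6 + Z}{-36} = \left(-6 + Z\right) \left(- \frac{1}{36}\right) = \frac{1}{6} - \frac{Z}{36}$)
$D{\left(-2 \right)} - 1247 = \left(\frac{1}{6} - - \frac{1}{18}\right) - 1247 = \left(\frac{1}{6} + \frac{1}{18}\right) - 1247 = \frac{2}{9} - 1247 = - \frac{11221}{9}$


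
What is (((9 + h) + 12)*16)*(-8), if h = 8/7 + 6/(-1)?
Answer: -14464/7 ≈ -2066.3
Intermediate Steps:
h = -34/7 (h = 8*(⅐) + 6*(-1) = 8/7 - 6 = -34/7 ≈ -4.8571)
(((9 + h) + 12)*16)*(-8) = (((9 - 34/7) + 12)*16)*(-8) = ((29/7 + 12)*16)*(-8) = ((113/7)*16)*(-8) = (1808/7)*(-8) = -14464/7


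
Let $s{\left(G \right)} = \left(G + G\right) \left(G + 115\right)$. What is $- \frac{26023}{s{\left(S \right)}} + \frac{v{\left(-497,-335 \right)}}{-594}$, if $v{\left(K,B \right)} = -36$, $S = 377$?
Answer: $- \frac{38941}{4080648} \approx -0.0095429$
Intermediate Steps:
$s{\left(G \right)} = 2 G \left(115 + G\right)$
$- \frac{26023}{s{\left(S \right)}} + \frac{v{\left(-497,-335 \right)}}{-594} = - \frac{26023}{2 \cdot 377 \left(115 + 377\right)} - \frac{36}{-594} = - \frac{26023}{2 \cdot 377 \cdot 492} - - \frac{2}{33} = - \frac{26023}{370968} + \frac{2}{33} = - \frac{38941}{4080648}$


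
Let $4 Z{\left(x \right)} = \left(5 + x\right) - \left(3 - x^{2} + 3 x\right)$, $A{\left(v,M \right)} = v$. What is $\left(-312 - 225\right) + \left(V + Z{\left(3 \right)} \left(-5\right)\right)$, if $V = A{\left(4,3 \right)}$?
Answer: $- \frac{2157}{4} \approx -539.25$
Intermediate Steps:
$V = 4$
$Z{\left(x \right)} = \frac{1}{2} - \frac{x}{2} + \frac{x^{2}}{4}$ ($Z{\left(x \right)} = \frac{\left(5 + x\right) - \left(3 - x^{2} + 3 x\right)}{4} = \frac{2 + x^{2} - 2 x}{4} = \frac{1}{2} - \frac{x}{2} + \frac{x^{2}}{4}$)
$\left(-312 - 225\right) + \left(V + Z{\left(3 \right)} \left(-5\right)\right) = \left(-312 - 225\right) + \left(4 + \left(\frac{1}{2} - \frac{3}{2} + \frac{3^{2}}{4}\right) \left(-5\right)\right) = -537 + \left(4 + \left(\frac{1}{2} - \frac{3}{2} + \frac{1}{4} \cdot 9\right) \left(-5\right)\right) = -537 + \left(4 + \left(\frac{1}{2} - \frac{3}{2} + \frac{9}{4}\right) \left(-5\right)\right) = -537 + \left(4 + \frac{5}{4} \left(-5\right)\right) = -537 + \left(4 - \frac{25}{4}\right) = -537 - \frac{9}{4} = - \frac{2157}{4}$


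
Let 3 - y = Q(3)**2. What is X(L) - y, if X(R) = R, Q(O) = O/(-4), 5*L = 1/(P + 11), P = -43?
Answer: -391/160 ≈ -2.4437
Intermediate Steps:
L = -1/160 (L = 1/(5*(-43 + 11)) = (1/5)/(-32) = (1/5)*(-1/32) = -1/160 ≈ -0.0062500)
Q(O) = -O/4 (Q(O) = O*(-1/4) = -O/4)
y = 39/16 (y = 3 - (-1/4*3)**2 = 3 - (-3/4)**2 = 3 - 1*9/16 = 3 - 9/16 = 39/16 ≈ 2.4375)
X(L) - y = -1/160 - 1*39/16 = -1/160 - 39/16 = -391/160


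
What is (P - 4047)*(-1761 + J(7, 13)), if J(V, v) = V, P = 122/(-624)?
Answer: 1107409825/156 ≈ 7.0988e+6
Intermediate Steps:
P = -61/312 (P = 122*(-1/624) = -61/312 ≈ -0.19551)
(P - 4047)*(-1761 + J(7, 13)) = (-61/312 - 4047)*(-1761 + 7) = -1262725/312*(-1754) = 1107409825/156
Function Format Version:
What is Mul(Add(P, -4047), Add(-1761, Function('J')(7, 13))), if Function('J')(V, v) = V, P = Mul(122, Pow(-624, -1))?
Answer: Rational(1107409825, 156) ≈ 7.0988e+6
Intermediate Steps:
P = Rational(-61, 312) (P = Mul(122, Rational(-1, 624)) = Rational(-61, 312) ≈ -0.19551)
Mul(Add(P, -4047), Add(-1761, Function('J')(7, 13))) = Mul(Add(Rational(-61, 312), -4047), Add(-1761, 7)) = Mul(Rational(-1262725, 312), -1754) = Rational(1107409825, 156)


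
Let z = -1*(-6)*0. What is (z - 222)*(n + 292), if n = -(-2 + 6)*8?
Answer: -57720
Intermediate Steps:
n = -32 (n = -1*4*8 = -4*8 = -32)
z = 0 (z = 6*0 = 0)
(z - 222)*(n + 292) = (0 - 222)*(-32 + 292) = -222*260 = -57720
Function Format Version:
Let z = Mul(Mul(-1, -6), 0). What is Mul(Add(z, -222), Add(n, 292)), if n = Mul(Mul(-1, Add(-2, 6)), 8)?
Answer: -57720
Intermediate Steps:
n = -32 (n = Mul(Mul(-1, 4), 8) = Mul(-4, 8) = -32)
z = 0 (z = Mul(6, 0) = 0)
Mul(Add(z, -222), Add(n, 292)) = Mul(Add(0, -222), Add(-32, 292)) = Mul(-222, 260) = -57720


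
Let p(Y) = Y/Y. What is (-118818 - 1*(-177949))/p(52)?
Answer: 59131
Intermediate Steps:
p(Y) = 1
(-118818 - 1*(-177949))/p(52) = (-118818 - 1*(-177949))/1 = (-118818 + 177949)*1 = 59131*1 = 59131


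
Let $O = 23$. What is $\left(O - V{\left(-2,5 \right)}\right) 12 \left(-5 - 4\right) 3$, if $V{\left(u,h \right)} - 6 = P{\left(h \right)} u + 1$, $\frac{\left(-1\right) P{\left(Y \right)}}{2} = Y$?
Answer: $1296$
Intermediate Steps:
$P{\left(Y \right)} = - 2 Y$
$V{\left(u,h \right)} = 7 - 2 h u$ ($V{\left(u,h \right)} = 6 + \left(- 2 h u + 1\right) = 6 - \left(-1 + 2 h u\right) = 7 - 2 h u$)
$\left(O - V{\left(-2,5 \right)}\right) 12 \left(-5 - 4\right) 3 = \left(23 - \left(7 - 10 \left(-2\right)\right)\right) 12 \left(-5 - 4\right) 3 = \left(23 - \left(7 + 20\right)\right) 12 \left(\left(-9\right) 3\right) = \left(23 - 27\right) 12 \left(-27\right) = \left(-4\right) 12 \left(-27\right) = \left(-48\right) \left(-27\right) = 1296$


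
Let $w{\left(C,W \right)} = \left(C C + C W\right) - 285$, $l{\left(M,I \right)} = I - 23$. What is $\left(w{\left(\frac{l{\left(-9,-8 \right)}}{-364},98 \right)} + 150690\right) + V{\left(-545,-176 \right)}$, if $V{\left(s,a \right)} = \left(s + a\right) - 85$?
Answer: $\frac{19822375897}{132496} \approx 1.4961 \cdot 10^{5}$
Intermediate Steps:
$l{\left(M,I \right)} = -23 + I$
$V{\left(s,a \right)} = -85 + a + s$ ($V{\left(s,a \right)} = \left(a + s\right) - 85 = -85 + a + s$)
$w{\left(C,W \right)} = -285 + C^{2} + C W$ ($w{\left(C,W \right)} = \left(C^{2} + C W\right) - 285 = -285 + C^{2} + C W$)
$\left(w{\left(\frac{l{\left(-9,-8 \right)}}{-364},98 \right)} + 150690\right) + V{\left(-545,-176 \right)} = \left(\left(-285 + \left(\frac{-23 - 8}{-364}\right)^{2} + \frac{-23 - 8}{-364} \cdot 98\right) + 150690\right) - 806 = \left(\left(-285 + \left(\left(-31\right) \left(- \frac{1}{364}\right)\right)^{2} + \left(-31\right) \left(- \frac{1}{364}\right) 98\right) + 150690\right) - 806 = \left(\left(-285 + \left(\frac{31}{364}\right)^{2} + \frac{31}{364} \cdot 98\right) + 150690\right) - 806 = \left(\left(-285 + \frac{961}{132496} + \frac{217}{26}\right) + 150690\right) - 806 = \left(- \frac{36654567}{132496} + 150690\right) - 806 = \frac{19929167673}{132496} - 806 = \frac{19822375897}{132496}$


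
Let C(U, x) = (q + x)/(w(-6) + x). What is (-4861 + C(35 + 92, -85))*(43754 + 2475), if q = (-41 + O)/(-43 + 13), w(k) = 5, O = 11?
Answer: -4493412571/20 ≈ -2.2467e+8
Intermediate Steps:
q = 1 (q = (-41 + 11)/(-43 + 13) = -30/(-30) = -30*(-1/30) = 1)
C(U, x) = (1 + x)/(5 + x)
(-4861 + C(35 + 92, -85))*(43754 + 2475) = (-4861 + (1 - 85)/(5 - 85))*(43754 + 2475) = (-4861 - 84/(-80))*46229 = (-4861 - 1/80*(-84))*46229 = (-4861 + 21/20)*46229 = -97199/20*46229 = -4493412571/20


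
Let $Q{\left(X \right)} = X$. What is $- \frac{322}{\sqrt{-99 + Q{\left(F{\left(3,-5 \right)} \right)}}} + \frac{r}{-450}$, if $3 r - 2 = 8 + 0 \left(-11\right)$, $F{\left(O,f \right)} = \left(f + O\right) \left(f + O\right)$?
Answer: $- \frac{1}{135} + \frac{322 i \sqrt{95}}{95} \approx -0.0074074 + 33.036 i$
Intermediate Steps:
$F{\left(O,f \right)} = \left(O + f\right)^{2}$ ($F{\left(O,f \right)} = \left(O + f\right) \left(O + f\right) = \left(O + f\right)^{2}$)
$r = \frac{10}{3}$ ($r = \frac{2}{3} + \frac{8 + 0 \left(-11\right)}{3} = \frac{2}{3} + \frac{8 + 0}{3} = \frac{2}{3} + \frac{1}{3} \cdot 8 = \frac{2}{3} + \frac{8}{3} = \frac{10}{3} \approx 3.3333$)
$- \frac{322}{\sqrt{-99 + Q{\left(F{\left(3,-5 \right)} \right)}}} + \frac{r}{-450} = - \frac{322}{\sqrt{-99 + \left(3 - 5\right)^{2}}} + \frac{10}{3 \left(-450\right)} = - \frac{322}{\sqrt{-99 + \left(-2\right)^{2}}} + \frac{10}{3} \left(- \frac{1}{450}\right) = - \frac{322}{\sqrt{-99 + 4}} - \frac{1}{135} = - \frac{322}{\sqrt{-95}} - \frac{1}{135} = - \frac{322}{i \sqrt{95}} - \frac{1}{135} = - 322 \left(- \frac{i \sqrt{95}}{95}\right) - \frac{1}{135} = \frac{322 i \sqrt{95}}{95} - \frac{1}{135} = - \frac{1}{135} + \frac{322 i \sqrt{95}}{95}$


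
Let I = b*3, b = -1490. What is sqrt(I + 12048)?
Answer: 3*sqrt(842) ≈ 87.052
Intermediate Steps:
I = -4470 (I = -1490*3 = -4470)
sqrt(I + 12048) = sqrt(-4470 + 12048) = sqrt(7578) = 3*sqrt(842)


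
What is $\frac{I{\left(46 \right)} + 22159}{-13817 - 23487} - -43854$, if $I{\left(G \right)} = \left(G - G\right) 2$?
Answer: $\frac{1635907457}{37304} \approx 43853.0$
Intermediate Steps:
$I{\left(G \right)} = 0$ ($I{\left(G \right)} = 0 \cdot 2 = 0$)
$\frac{I{\left(46 \right)} + 22159}{-13817 - 23487} - -43854 = \frac{0 + 22159}{-13817 - 23487} - -43854 = \frac{22159}{-37304} + 43854 = 22159 \left(- \frac{1}{37304}\right) + 43854 = - \frac{22159}{37304} + 43854 = \frac{1635907457}{37304}$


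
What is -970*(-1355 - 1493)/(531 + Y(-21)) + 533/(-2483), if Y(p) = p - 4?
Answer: 263814107/48323 ≈ 5459.4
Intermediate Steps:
Y(p) = -4 + p
-970*(-1355 - 1493)/(531 + Y(-21)) + 533/(-2483) = -970*(-1355 - 1493)/(531 + (-4 - 21)) + 533/(-2483) = -970*(-2848/(531 - 25)) + 533*(-1/2483) = -970/(506*(-1/2848)) - 41/191 = -970/(-253/1424) - 41/191 = -970*(-1424/253) - 41/191 = 1381280/253 - 41/191 = 263814107/48323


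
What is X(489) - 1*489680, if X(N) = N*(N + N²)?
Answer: 116679610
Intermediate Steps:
X(489) - 1*489680 = 489²*(1 + 489) - 1*489680 = 239121*490 - 489680 = 117169290 - 489680 = 116679610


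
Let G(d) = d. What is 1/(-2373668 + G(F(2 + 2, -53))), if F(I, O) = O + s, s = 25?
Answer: -1/2373696 ≈ -4.2128e-7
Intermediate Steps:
F(I, O) = 25 + O (F(I, O) = O + 25 = 25 + O)
1/(-2373668 + G(F(2 + 2, -53))) = 1/(-2373668 + (25 - 53)) = 1/(-2373668 - 28) = 1/(-2373696) = -1/2373696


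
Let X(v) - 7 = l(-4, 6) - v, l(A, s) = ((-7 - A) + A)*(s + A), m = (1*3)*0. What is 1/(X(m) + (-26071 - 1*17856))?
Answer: -1/43934 ≈ -2.2761e-5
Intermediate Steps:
m = 0 (m = 3*0 = 0)
l(A, s) = -7*A - 7*s (l(A, s) = -7*(A + s) = -7*A - 7*s)
X(v) = -7 - v (X(v) = 7 + ((-7*(-4) - 7*6) - v) = 7 + ((28 - 42) - v) = 7 + (-14 - v) = -7 - v)
1/(X(m) + (-26071 - 1*17856)) = 1/((-7 - 1*0) + (-26071 - 1*17856)) = 1/((-7 + 0) + (-26071 - 17856)) = 1/(-7 - 43927) = 1/(-43934) = -1/43934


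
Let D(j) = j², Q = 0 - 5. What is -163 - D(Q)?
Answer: -188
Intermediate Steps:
Q = -5
-163 - D(Q) = -163 - 1*(-5)² = -163 - 1*25 = -163 - 25 = -188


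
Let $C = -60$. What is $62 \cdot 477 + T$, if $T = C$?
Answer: $29514$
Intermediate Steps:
$T = -60$
$62 \cdot 477 + T = 62 \cdot 477 - 60 = 29574 - 60 = 29514$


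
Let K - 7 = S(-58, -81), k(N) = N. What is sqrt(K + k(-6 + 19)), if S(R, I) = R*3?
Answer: I*sqrt(154) ≈ 12.41*I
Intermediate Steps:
S(R, I) = 3*R
K = -167 (K = 7 + 3*(-58) = 7 - 174 = -167)
sqrt(K + k(-6 + 19)) = sqrt(-167 + (-6 + 19)) = sqrt(-167 + 13) = sqrt(-154) = I*sqrt(154)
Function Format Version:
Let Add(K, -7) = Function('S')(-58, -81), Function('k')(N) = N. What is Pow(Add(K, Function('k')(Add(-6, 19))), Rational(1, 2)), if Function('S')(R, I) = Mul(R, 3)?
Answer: Mul(I, Pow(154, Rational(1, 2))) ≈ Mul(12.410, I)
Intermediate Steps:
Function('S')(R, I) = Mul(3, R)
K = -167 (K = Add(7, Mul(3, -58)) = Add(7, -174) = -167)
Pow(Add(K, Function('k')(Add(-6, 19))), Rational(1, 2)) = Pow(Add(-167, Add(-6, 19)), Rational(1, 2)) = Pow(Add(-167, 13), Rational(1, 2)) = Pow(-154, Rational(1, 2)) = Mul(I, Pow(154, Rational(1, 2)))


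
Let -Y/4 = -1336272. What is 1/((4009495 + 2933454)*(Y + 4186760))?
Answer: 1/66179134539752 ≈ 1.5110e-14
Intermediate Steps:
Y = 5345088 (Y = -4*(-1336272) = 5345088)
1/((4009495 + 2933454)*(Y + 4186760)) = 1/((4009495 + 2933454)*(5345088 + 4186760)) = 1/(6942949*9531848) = 1/66179134539752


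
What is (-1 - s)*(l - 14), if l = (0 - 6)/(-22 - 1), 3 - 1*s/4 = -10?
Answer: 16748/23 ≈ 728.17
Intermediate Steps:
s = 52 (s = 12 - 4*(-10) = 12 + 40 = 52)
l = 6/23 (l = -6/(-23) = -6*(-1/23) = 6/23 ≈ 0.26087)
(-1 - s)*(l - 14) = (-1 - 1*52)*(6/23 - 14) = (-1 - 52)*(-316/23) = -53*(-316/23) = 16748/23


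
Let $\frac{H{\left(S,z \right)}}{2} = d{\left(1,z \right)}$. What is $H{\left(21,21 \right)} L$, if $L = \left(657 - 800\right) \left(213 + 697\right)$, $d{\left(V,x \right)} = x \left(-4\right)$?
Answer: $21861840$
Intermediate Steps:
$d{\left(V,x \right)} = - 4 x$
$L = -130130$ ($L = \left(-143\right) 910 = -130130$)
$H{\left(S,z \right)} = - 8 z$ ($H{\left(S,z \right)} = 2 \left(- 4 z\right) = - 8 z$)
$H{\left(21,21 \right)} L = \left(-8\right) 21 \left(-130130\right) = \left(-168\right) \left(-130130\right) = 21861840$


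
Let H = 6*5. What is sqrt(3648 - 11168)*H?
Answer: 120*I*sqrt(470) ≈ 2601.5*I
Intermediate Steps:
H = 30
sqrt(3648 - 11168)*H = sqrt(3648 - 11168)*30 = sqrt(-7520)*30 = (4*I*sqrt(470))*30 = 120*I*sqrt(470)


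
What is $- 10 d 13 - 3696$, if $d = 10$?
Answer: $-4996$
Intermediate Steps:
$- 10 d 13 - 3696 = \left(-10\right) 10 \cdot 13 - 3696 = \left(-100\right) 13 - 3696 = -1300 - 3696 = -4996$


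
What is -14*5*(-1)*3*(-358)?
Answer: -75180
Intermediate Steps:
-14*5*(-1)*3*(-358) = -(-70)*3*(-358) = -14*(-15)*(-358) = 210*(-358) = -75180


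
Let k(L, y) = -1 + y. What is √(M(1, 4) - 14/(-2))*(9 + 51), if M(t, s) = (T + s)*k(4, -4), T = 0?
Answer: 60*I*√13 ≈ 216.33*I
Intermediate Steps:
M(t, s) = -5*s (M(t, s) = (0 + s)*(-1 - 4) = s*(-5) = -5*s)
√(M(1, 4) - 14/(-2))*(9 + 51) = √(-5*4 - 14/(-2))*(9 + 51) = √(-20 - 14*(-½))*60 = √(-20 + 7)*60 = √(-13)*60 = (I*√13)*60 = 60*I*√13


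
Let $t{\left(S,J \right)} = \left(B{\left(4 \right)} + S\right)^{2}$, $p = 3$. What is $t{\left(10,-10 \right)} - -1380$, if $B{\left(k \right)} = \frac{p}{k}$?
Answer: $\frac{23929}{16} \approx 1495.6$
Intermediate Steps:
$B{\left(k \right)} = \frac{3}{k}$
$t{\left(S,J \right)} = \left(\frac{3}{4} + S\right)^{2}$
$t{\left(10,-10 \right)} - -1380 = \frac{\left(3 + 4 \cdot 10\right)^{2}}{16} - -1380 = \frac{\left(3 + 40\right)^{2}}{16} + 1380 = \frac{43^{2}}{16} + 1380 = \frac{1}{16} \cdot 1849 + 1380 = \frac{1849}{16} + 1380 = \frac{23929}{16}$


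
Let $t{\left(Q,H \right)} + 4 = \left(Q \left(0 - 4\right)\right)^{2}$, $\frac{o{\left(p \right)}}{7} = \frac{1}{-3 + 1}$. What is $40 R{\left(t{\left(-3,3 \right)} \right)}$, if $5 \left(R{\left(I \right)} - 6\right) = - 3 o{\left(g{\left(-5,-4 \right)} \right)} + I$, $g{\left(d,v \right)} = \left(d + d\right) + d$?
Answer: $1444$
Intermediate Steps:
$g{\left(d,v \right)} = 3 d$ ($g{\left(d,v \right)} = 2 d + d = 3 d$)
$o{\left(p \right)} = - \frac{7}{2}$ ($o{\left(p \right)} = \frac{7}{-3 + 1} = \frac{7}{-2} = 7 \left(- \frac{1}{2}\right) = - \frac{7}{2}$)
$t{\left(Q,H \right)} = -4 + 16 Q^{2}$ ($t{\left(Q,H \right)} = -4 + \left(Q \left(0 - 4\right)\right)^{2} = -4 + \left(Q \left(-4\right)\right)^{2} = -4 + \left(- 4 Q\right)^{2} = -4 + 16 Q^{2}$)
$R{\left(I \right)} = \frac{81}{10} + \frac{I}{5}$ ($R{\left(I \right)} = 6 + \frac{\left(-3\right) \left(- \frac{7}{2}\right) + I}{5} = 6 + \frac{\frac{21}{2} + I}{5} = 6 + \left(\frac{21}{10} + \frac{I}{5}\right) = \frac{81}{10} + \frac{I}{5}$)
$40 R{\left(t{\left(-3,3 \right)} \right)} = 40 \left(\frac{81}{10} + \frac{-4 + 16 \left(-3\right)^{2}}{5}\right) = 40 \left(\frac{81}{10} + \frac{-4 + 16 \cdot 9}{5}\right) = 40 \left(\frac{81}{10} + \frac{-4 + 144}{5}\right) = 40 \left(\frac{81}{10} + \frac{1}{5} \cdot 140\right) = 40 \left(\frac{81}{10} + 28\right) = 40 \cdot \frac{361}{10} = 1444$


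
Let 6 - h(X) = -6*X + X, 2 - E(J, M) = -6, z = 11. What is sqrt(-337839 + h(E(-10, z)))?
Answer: I*sqrt(337793) ≈ 581.2*I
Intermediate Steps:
E(J, M) = 8 (E(J, M) = 2 - 1*(-6) = 2 + 6 = 8)
h(X) = 6 + 5*X (h(X) = 6 - (-6*X + X) = 6 - (-5)*X = 6 + 5*X)
sqrt(-337839 + h(E(-10, z))) = sqrt(-337839 + (6 + 5*8)) = sqrt(-337839 + (6 + 40)) = sqrt(-337839 + 46) = sqrt(-337793) = I*sqrt(337793)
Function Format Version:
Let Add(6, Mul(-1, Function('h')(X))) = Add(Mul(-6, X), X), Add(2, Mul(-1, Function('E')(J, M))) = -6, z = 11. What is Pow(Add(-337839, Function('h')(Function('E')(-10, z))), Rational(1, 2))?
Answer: Mul(I, Pow(337793, Rational(1, 2))) ≈ Mul(581.20, I)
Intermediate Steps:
Function('E')(J, M) = 8 (Function('E')(J, M) = Add(2, Mul(-1, -6)) = Add(2, 6) = 8)
Function('h')(X) = Add(6, Mul(5, X)) (Function('h')(X) = Add(6, Mul(-1, Add(Mul(-6, X), X))) = Add(6, Mul(-1, Mul(-5, X))) = Add(6, Mul(5, X)))
Pow(Add(-337839, Function('h')(Function('E')(-10, z))), Rational(1, 2)) = Pow(Add(-337839, Add(6, Mul(5, 8))), Rational(1, 2)) = Pow(Add(-337839, Add(6, 40)), Rational(1, 2)) = Pow(Add(-337839, 46), Rational(1, 2)) = Pow(-337793, Rational(1, 2)) = Mul(I, Pow(337793, Rational(1, 2)))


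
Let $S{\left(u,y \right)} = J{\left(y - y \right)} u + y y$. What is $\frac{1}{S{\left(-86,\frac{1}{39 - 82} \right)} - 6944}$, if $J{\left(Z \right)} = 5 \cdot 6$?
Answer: $- \frac{1849}{17609875} \approx -0.000105$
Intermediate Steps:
$J{\left(Z \right)} = 30$
$S{\left(u,y \right)} = y^{2} + 30 u$ ($S{\left(u,y \right)} = 30 u + y y = 30 u + y^{2} = y^{2} + 30 u$)
$\frac{1}{S{\left(-86,\frac{1}{39 - 82} \right)} - 6944} = \frac{1}{\left(\left(\frac{1}{39 - 82}\right)^{2} + 30 \left(-86\right)\right) - 6944} = \frac{1}{\left(\left(\frac{1}{-43}\right)^{2} - 2580\right) - 6944} = \frac{1}{\left(\left(- \frac{1}{43}\right)^{2} - 2580\right) - 6944} = \frac{1}{\left(\frac{1}{1849} - 2580\right) - 6944} = \frac{1}{- \frac{4770419}{1849} - 6944} = \frac{1}{- \frac{17609875}{1849}} = - \frac{1849}{17609875}$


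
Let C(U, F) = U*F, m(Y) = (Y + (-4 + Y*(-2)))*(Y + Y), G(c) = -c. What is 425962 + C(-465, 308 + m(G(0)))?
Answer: 282742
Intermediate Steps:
m(Y) = 2*Y*(-4 - Y) (m(Y) = (Y + (-4 - 2*Y))*(2*Y) = (-4 - Y)*(2*Y) = 2*Y*(-4 - Y))
C(U, F) = F*U
425962 + C(-465, 308 + m(G(0))) = 425962 + (308 - 2*(-1*0)*(4 - 1*0))*(-465) = 425962 + (308 - 2*0*(4 + 0))*(-465) = 425962 + (308 - 2*0*4)*(-465) = 425962 + (308 + 0)*(-465) = 425962 + 308*(-465) = 425962 - 143220 = 282742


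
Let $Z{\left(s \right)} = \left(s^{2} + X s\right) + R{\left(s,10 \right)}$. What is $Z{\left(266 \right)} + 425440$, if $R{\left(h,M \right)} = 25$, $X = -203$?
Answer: $442223$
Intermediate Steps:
$Z{\left(s \right)} = 25 + s^{2} - 203 s$ ($Z{\left(s \right)} = \left(s^{2} - 203 s\right) + 25 = 25 + s^{2} - 203 s$)
$Z{\left(266 \right)} + 425440 = \left(25 + 266^{2} - 53998\right) + 425440 = \left(25 + 70756 - 53998\right) + 425440 = 16783 + 425440 = 442223$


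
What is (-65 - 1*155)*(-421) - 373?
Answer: 92247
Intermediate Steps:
(-65 - 1*155)*(-421) - 373 = (-65 - 155)*(-421) - 373 = -220*(-421) - 373 = 92620 - 373 = 92247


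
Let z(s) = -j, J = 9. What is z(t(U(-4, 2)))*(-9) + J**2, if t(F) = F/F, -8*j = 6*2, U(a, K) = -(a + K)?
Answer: 135/2 ≈ 67.500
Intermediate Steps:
U(a, K) = -K - a (U(a, K) = -(K + a) = -K - a)
j = -3/2 (j = -3*2/4 = -1/8*12 = -3/2 ≈ -1.5000)
t(F) = 1
z(s) = 3/2 (z(s) = -1*(-3/2) = 3/2)
z(t(U(-4, 2)))*(-9) + J**2 = (3/2)*(-9) + 9**2 = -27/2 + 81 = 135/2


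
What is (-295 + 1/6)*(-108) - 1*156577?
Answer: -124735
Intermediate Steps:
(-295 + 1/6)*(-108) - 1*156577 = (-295 + ⅙)*(-108) - 156577 = -1769/6*(-108) - 156577 = 31842 - 156577 = -124735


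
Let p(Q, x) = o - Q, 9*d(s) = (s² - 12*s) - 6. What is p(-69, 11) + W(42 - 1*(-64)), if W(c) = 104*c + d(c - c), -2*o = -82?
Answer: 33400/3 ≈ 11133.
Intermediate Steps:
o = 41 (o = -½*(-82) = 41)
d(s) = -⅔ - 4*s/3 + s²/9 (d(s) = ((s² - 12*s) - 6)/9 = (-6 + s² - 12*s)/9 = -⅔ - 4*s/3 + s²/9)
p(Q, x) = 41 - Q
W(c) = -⅔ + 104*c (W(c) = 104*c + (-⅔ - 4*(c - c)/3 + (c - c)²/9) = 104*c + (-⅔ - 4/3*0 + (⅑)*0²) = 104*c + (-⅔ + 0 + (⅑)*0) = 104*c + (-⅔ + 0 + 0) = 104*c - ⅔ = -⅔ + 104*c)
p(-69, 11) + W(42 - 1*(-64)) = (41 - 1*(-69)) + (-⅔ + 104*(42 - 1*(-64))) = (41 + 69) + (-⅔ + 104*(42 + 64)) = 110 + (-⅔ + 104*106) = 110 + (-⅔ + 11024) = 110 + 33070/3 = 33400/3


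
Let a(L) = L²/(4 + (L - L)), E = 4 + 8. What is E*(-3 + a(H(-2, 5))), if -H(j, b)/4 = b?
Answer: 1164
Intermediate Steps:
H(j, b) = -4*b
E = 12
a(L) = L²/4 (a(L) = L²/(4 + 0) = L²/4)
E*(-3 + a(H(-2, 5))) = 12*(-3 + (-4*5)²/4) = 12*(-3 + (¼)*(-20)²) = 12*(-3 + (¼)*400) = 12*(-3 + 100) = 12*97 = 1164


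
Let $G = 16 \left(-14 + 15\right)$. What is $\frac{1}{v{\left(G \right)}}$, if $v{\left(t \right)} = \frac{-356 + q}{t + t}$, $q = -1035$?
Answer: $- \frac{32}{1391} \approx -0.023005$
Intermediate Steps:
$G = 16$ ($G = 16 \cdot 1 = 16$)
$v{\left(t \right)} = - \frac{1391}{2 t}$ ($v{\left(t \right)} = \frac{-356 - 1035}{t + t} = - \frac{1391}{2 t}$)
$\frac{1}{v{\left(G \right)}} = \frac{1}{\left(- \frac{1391}{2}\right) \frac{1}{16}} = \frac{1}{- \frac{1391}{32}} = - \frac{32}{1391}$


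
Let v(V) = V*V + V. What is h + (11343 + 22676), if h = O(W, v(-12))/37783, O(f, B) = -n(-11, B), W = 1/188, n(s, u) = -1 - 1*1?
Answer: 1285339879/37783 ≈ 34019.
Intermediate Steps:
n(s, u) = -2 (n(s, u) = -1 - 1 = -2)
v(V) = V + V² (v(V) = V² + V = V + V²)
W = 1/188 ≈ 0.0053191
O(f, B) = 2 (O(f, B) = -1*(-2) = 2)
h = 2/37783 ≈ 5.2934e-5
h + (11343 + 22676) = 2/37783 + (11343 + 22676) = 2/37783 + 34019 = 1285339879/37783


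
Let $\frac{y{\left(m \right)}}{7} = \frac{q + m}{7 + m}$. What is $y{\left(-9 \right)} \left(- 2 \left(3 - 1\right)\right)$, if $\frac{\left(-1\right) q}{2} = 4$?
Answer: $-238$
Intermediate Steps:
$q = -8$ ($q = \left(-2\right) 4 = -8$)
$y{\left(m \right)} = \frac{7 \left(-8 + m\right)}{7 + m}$ ($y{\left(m \right)} = 7 \frac{-8 + m}{7 + m} = \frac{7 \left(-8 + m\right)}{7 + m}$)
$y{\left(-9 \right)} \left(- 2 \left(3 - 1\right)\right) = \frac{7 \left(-8 - 9\right)}{7 - 9} \left(- 2 \left(3 - 1\right)\right) = 7 \frac{1}{-2} \left(-17\right) \left(\left(-2\right) 2\right) = 7 \left(- \frac{1}{2}\right) \left(-17\right) \left(-4\right) = \frac{119}{2} \left(-4\right) = -238$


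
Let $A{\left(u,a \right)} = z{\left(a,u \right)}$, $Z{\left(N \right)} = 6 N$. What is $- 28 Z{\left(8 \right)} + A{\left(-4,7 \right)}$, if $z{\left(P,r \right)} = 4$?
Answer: $-1340$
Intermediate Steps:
$A{\left(u,a \right)} = 4$
$- 28 Z{\left(8 \right)} + A{\left(-4,7 \right)} = - 28 \cdot 6 \cdot 8 + 4 = \left(-28\right) 48 + 4 = -1344 + 4 = -1340$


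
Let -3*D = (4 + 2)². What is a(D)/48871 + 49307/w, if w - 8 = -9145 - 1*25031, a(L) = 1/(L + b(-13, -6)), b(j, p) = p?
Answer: -21687158657/15028418952 ≈ -1.4431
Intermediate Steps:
D = -12 (D = -(4 + 2)²/3 = -⅓*6² = -⅓*36 = -12)
a(L) = 1/(-6 + L) (a(L) = 1/(L - 6) = 1/(-6 + L))
w = -34168 (w = 8 + (-9145 - 1*25031) = 8 + (-9145 - 25031) = 8 - 34176 = -34168)
a(D)/48871 + 49307/w = 1/(-6 - 12*48871) + 49307/(-34168) = (1/48871)/(-18) + 49307*(-1/34168) = -1/18*1/48871 - 49307/34168 = -1/879678 - 49307/34168 = -21687158657/15028418952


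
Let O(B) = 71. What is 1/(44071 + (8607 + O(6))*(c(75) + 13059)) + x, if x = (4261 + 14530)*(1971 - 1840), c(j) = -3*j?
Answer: 274267714384784/111417523 ≈ 2.4616e+6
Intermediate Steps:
x = 2461621 (x = 18791*131 = 2461621)
1/(44071 + (8607 + O(6))*(c(75) + 13059)) + x = 1/(44071 + (8607 + 71)*(-3*75 + 13059)) + 2461621 = 1/(44071 + 8678*(-225 + 13059)) + 2461621 = 1/(44071 + 8678*12834) + 2461621 = 1/(44071 + 111373452) + 2461621 = 1/111417523 + 2461621 = 274267714384784/111417523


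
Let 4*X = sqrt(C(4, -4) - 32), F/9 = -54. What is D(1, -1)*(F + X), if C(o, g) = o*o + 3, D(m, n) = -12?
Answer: 5832 - 3*I*sqrt(13) ≈ 5832.0 - 10.817*I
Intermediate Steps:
F = -486 (F = 9*(-54) = -486)
C(o, g) = 3 + o**2 (C(o, g) = o**2 + 3 = 3 + o**2)
X = I*sqrt(13)/4 (X = sqrt((3 + 4**2) - 32)/4 = sqrt((3 + 16) - 32)/4 = sqrt(19 - 32)/4 = sqrt(-13)/4 = (I*sqrt(13))/4 = I*sqrt(13)/4 ≈ 0.90139*I)
D(1, -1)*(F + X) = -12*(-486 + I*sqrt(13)/4) = 5832 - 3*I*sqrt(13)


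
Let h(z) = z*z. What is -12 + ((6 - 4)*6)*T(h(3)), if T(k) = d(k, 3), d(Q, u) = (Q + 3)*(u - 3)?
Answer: -12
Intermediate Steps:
h(z) = z²
d(Q, u) = (-3 + u)*(3 + Q) (d(Q, u) = (3 + Q)*(-3 + u) = (-3 + u)*(3 + Q))
T(k) = 0 (T(k) = -9 - 3*k + 3*3 + k*3 = -9 - 3*k + 9 + 3*k = 0)
-12 + ((6 - 4)*6)*T(h(3)) = -12 + ((6 - 4)*6)*0 = -12 + (2*6)*0 = -12 + 12*0 = -12 + 0 = -12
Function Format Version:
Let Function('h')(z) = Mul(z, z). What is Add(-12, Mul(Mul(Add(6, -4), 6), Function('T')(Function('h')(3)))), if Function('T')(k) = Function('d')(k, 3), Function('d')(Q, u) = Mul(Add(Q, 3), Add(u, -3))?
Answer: -12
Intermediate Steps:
Function('h')(z) = Pow(z, 2)
Function('d')(Q, u) = Mul(Add(-3, u), Add(3, Q)) (Function('d')(Q, u) = Mul(Add(3, Q), Add(-3, u)) = Mul(Add(-3, u), Add(3, Q)))
Function('T')(k) = 0 (Function('T')(k) = Add(-9, Mul(-3, k), Mul(3, 3), Mul(k, 3)) = Add(-9, Mul(-3, k), 9, Mul(3, k)) = 0)
Add(-12, Mul(Mul(Add(6, -4), 6), Function('T')(Function('h')(3)))) = Add(-12, Mul(Mul(Add(6, -4), 6), 0)) = Add(-12, Mul(Mul(2, 6), 0)) = Add(-12, Mul(12, 0)) = Add(-12, 0) = -12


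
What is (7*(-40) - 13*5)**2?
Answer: 119025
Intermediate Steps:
(7*(-40) - 13*5)**2 = (-280 - 65)**2 = (-345)**2 = 119025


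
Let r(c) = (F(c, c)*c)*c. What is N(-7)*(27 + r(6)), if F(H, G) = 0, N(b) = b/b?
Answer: 27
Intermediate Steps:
N(b) = 1
r(c) = 0 (r(c) = (0*c)*c = 0*c = 0)
N(-7)*(27 + r(6)) = 1*(27 + 0) = 1*27 = 27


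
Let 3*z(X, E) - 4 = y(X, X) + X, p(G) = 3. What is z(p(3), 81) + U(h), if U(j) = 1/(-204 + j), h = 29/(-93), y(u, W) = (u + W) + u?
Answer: 303737/57003 ≈ 5.3284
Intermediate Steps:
y(u, W) = W + 2*u (y(u, W) = (W + u) + u = W + 2*u)
z(X, E) = 4/3 + 4*X/3 (z(X, E) = 4/3 + ((X + 2*X) + X)/3 = 4/3 + (3*X + X)/3 = 4/3 + (4*X)/3 = 4/3 + 4*X/3)
h = -29/93 (h = 29*(-1/93) = -29/93 ≈ -0.31183)
z(p(3), 81) + U(h) = (4/3 + (4/3)*3) + 1/(-204 - 29/93) = (4/3 + 4) + 1/(-19001/93) = 16/3 - 93/19001 = 303737/57003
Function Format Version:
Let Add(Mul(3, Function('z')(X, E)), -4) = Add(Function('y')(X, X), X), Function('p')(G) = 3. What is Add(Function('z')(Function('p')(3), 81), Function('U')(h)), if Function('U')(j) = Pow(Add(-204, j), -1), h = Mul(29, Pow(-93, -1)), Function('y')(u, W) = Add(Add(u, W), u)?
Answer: Rational(303737, 57003) ≈ 5.3284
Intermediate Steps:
Function('y')(u, W) = Add(W, Mul(2, u)) (Function('y')(u, W) = Add(Add(W, u), u) = Add(W, Mul(2, u)))
Function('z')(X, E) = Add(Rational(4, 3), Mul(Rational(4, 3), X)) (Function('z')(X, E) = Add(Rational(4, 3), Mul(Rational(1, 3), Add(Add(X, Mul(2, X)), X))) = Add(Rational(4, 3), Mul(Rational(1, 3), Add(Mul(3, X), X))) = Add(Rational(4, 3), Mul(Rational(1, 3), Mul(4, X))) = Add(Rational(4, 3), Mul(Rational(4, 3), X)))
h = Rational(-29, 93) (h = Mul(29, Rational(-1, 93)) = Rational(-29, 93) ≈ -0.31183)
Add(Function('z')(Function('p')(3), 81), Function('U')(h)) = Add(Add(Rational(4, 3), Mul(Rational(4, 3), 3)), Pow(Add(-204, Rational(-29, 93)), -1)) = Add(Add(Rational(4, 3), 4), Pow(Rational(-19001, 93), -1)) = Add(Rational(16, 3), Rational(-93, 19001)) = Rational(303737, 57003)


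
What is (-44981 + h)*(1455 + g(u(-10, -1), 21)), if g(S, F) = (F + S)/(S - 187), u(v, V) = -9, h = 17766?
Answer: -1940211780/49 ≈ -3.9596e+7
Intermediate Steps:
g(S, F) = (F + S)/(-187 + S)
(-44981 + h)*(1455 + g(u(-10, -1), 21)) = (-44981 + 17766)*(1455 + (21 - 9)/(-187 - 9)) = -27215*(1455 + 12/(-196)) = -27215*(1455 - 1/196*12) = -27215*(1455 - 3/49) = -27215*71292/49 = -1940211780/49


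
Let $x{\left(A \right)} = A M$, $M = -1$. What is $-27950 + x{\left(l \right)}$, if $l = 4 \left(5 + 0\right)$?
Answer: $-27970$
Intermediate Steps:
$l = 20$ ($l = 4 \cdot 5 = 20$)
$x{\left(A \right)} = - A$ ($x{\left(A \right)} = A \left(-1\right) = - A$)
$-27950 + x{\left(l \right)} = -27950 - 20 = -27970$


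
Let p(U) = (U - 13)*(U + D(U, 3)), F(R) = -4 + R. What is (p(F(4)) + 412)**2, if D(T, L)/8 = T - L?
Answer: 524176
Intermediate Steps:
D(T, L) = -8*L + 8*T (D(T, L) = 8*(T - L) = -8*L + 8*T)
p(U) = (-24 + 9*U)*(-13 + U) (p(U) = (U - 13)*(U + (-8*3 + 8*U)) = (-13 + U)*(U + (-24 + 8*U)) = (-13 + U)*(-24 + 9*U) = (-24 + 9*U)*(-13 + U))
(p(F(4)) + 412)**2 = ((312 - 141*(-4 + 4) + 9*(-4 + 4)**2) + 412)**2 = ((312 - 141*0 + 9*0**2) + 412)**2 = ((312 + 0 + 9*0) + 412)**2 = ((312 + 0 + 0) + 412)**2 = (312 + 412)**2 = 724**2 = 524176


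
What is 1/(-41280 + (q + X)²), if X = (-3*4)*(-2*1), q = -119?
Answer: -1/32255 ≈ -3.1003e-5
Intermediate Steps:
X = 24 (X = -12*(-2) = 24)
1/(-41280 + (q + X)²) = 1/(-41280 + (-119 + 24)²) = 1/(-41280 + (-95)²) = 1/(-41280 + 9025) = 1/(-32255) = -1/32255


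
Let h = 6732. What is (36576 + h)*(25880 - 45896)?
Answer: -866852928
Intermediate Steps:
(36576 + h)*(25880 - 45896) = (36576 + 6732)*(25880 - 45896) = 43308*(-20016) = -866852928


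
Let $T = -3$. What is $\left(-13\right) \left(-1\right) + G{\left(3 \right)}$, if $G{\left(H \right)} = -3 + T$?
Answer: $7$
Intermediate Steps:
$G{\left(H \right)} = -6$ ($G{\left(H \right)} = -3 - 3 = -6$)
$\left(-13\right) \left(-1\right) + G{\left(3 \right)} = \left(-13\right) \left(-1\right) - 6 = 13 - 6 = 7$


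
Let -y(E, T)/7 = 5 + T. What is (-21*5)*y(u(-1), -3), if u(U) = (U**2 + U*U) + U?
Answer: 1470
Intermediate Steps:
u(U) = U + 2*U**2 (u(U) = (U**2 + U**2) + U = 2*U**2 + U = U + 2*U**2)
y(E, T) = -35 - 7*T (y(E, T) = -7*(5 + T) = -35 - 7*T)
(-21*5)*y(u(-1), -3) = (-21*5)*(-35 - 7*(-3)) = -105*(-35 + 21) = -105*(-14) = 1470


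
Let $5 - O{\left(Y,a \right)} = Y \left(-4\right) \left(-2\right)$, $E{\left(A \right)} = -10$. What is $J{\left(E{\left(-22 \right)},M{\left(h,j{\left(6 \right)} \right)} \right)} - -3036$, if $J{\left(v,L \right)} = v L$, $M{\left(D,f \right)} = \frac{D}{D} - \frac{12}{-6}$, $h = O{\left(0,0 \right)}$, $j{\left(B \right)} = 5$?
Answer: $3006$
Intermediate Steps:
$O{\left(Y,a \right)} = 5 - 8 Y$ ($O{\left(Y,a \right)} = 5 - Y \left(-4\right) \left(-2\right) = 5 - - 4 Y \left(-2\right) = 5 - 8 Y$)
$h = 5$ ($h = 5 - 0 = 5 + 0 = 5$)
$M{\left(D,f \right)} = 3$ ($M{\left(D,f \right)} = 1 - -2 = 1 + 2 = 3$)
$J{\left(v,L \right)} = L v$
$J{\left(E{\left(-22 \right)},M{\left(h,j{\left(6 \right)} \right)} \right)} - -3036 = 3 \left(-10\right) - -3036 = -30 + 3036 = 3006$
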